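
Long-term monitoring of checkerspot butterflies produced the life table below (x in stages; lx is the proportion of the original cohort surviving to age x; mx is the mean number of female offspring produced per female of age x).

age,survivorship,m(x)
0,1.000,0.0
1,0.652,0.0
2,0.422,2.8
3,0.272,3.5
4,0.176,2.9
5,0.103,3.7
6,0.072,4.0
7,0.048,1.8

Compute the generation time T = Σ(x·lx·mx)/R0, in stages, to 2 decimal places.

lx·mx: 0, 0, 1.1816, 0.952, 0.5104, 0.3811, 0.288, 0.0864 → R0 = 3.3995
x·lx·mx: 0, 0, 2.3632, 2.856, 2.0416, 1.9055, 1.728, 0.6048 → Σ = 11.4991
T = 11.4991 / 3.3995 = 3.382586… → 3.38

3.38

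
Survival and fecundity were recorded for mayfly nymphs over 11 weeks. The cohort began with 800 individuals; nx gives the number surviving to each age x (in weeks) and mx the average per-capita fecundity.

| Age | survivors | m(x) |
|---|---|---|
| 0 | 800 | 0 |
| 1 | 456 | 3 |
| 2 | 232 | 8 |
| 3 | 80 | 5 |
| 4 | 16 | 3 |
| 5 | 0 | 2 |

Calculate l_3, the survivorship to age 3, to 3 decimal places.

l_3 = n_3/n_0 = 80/800 = 0.1 → 0.100

0.100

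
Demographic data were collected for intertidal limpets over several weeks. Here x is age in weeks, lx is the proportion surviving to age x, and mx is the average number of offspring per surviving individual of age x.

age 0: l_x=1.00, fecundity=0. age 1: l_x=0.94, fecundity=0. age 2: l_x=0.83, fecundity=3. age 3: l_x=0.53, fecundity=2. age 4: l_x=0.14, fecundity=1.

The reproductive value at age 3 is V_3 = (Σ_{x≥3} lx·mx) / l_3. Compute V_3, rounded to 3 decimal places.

2.264

lx·mx for x ≥ 3: 1.06, 0.14 → sum = 1.2
V_3 = 1.2 / l_3 = 1.2 / 0.53 = 2.264151… → 2.264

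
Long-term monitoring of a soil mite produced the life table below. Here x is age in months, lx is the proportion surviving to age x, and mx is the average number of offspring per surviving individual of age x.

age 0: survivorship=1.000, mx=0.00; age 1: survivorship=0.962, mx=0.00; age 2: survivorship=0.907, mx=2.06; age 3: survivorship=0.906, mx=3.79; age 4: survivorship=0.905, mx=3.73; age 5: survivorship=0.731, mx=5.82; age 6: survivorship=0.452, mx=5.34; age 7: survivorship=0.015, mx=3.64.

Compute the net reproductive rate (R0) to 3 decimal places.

lx·mx by age: 0, 0, 1.86842, 3.43374, 3.37565, 4.25442, 2.41368, 0.0546
R0 = Σ lx·mx = 15.40051 → 15.401

15.401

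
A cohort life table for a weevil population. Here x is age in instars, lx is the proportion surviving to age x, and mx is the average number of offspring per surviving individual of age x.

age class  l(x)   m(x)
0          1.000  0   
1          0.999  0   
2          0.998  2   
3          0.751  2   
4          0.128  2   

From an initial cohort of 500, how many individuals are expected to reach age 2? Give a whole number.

Expected survivors = N0 · l_2 = 500 × 0.998 = 499 → 499

499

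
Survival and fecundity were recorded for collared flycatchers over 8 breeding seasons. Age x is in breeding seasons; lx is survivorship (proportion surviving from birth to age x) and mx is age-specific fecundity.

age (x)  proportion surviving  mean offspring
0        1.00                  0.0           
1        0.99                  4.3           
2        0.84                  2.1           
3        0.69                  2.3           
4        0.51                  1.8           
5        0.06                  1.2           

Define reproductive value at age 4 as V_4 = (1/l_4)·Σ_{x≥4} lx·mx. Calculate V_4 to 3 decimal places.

1.941

lx·mx for x ≥ 4: 0.918, 0.072 → sum = 0.99
V_4 = 0.99 / l_4 = 0.99 / 0.51 = 1.941176… → 1.941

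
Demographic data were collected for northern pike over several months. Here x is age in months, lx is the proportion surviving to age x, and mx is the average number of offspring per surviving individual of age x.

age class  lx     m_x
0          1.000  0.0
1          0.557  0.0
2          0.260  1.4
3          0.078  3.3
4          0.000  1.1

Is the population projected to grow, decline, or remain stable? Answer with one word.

declining

R0 = Σ lx·mx = 0 + 0 + 0.364 + 0.2574 + 0 = 0.6214
R0 < 1, so the population is declining.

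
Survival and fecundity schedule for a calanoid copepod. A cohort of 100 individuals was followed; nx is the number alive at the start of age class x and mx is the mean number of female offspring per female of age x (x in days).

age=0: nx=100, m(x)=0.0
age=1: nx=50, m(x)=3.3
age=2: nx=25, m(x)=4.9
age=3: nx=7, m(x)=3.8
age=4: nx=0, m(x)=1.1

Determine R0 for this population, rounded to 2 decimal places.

3.14

lx = nx/n0 = nx/100: 1, 0.5, 0.25, 0.07, 0
lx·mx by age: 0, 1.65, 1.225, 0.266, 0
R0 = Σ lx·mx = 3.141 → 3.14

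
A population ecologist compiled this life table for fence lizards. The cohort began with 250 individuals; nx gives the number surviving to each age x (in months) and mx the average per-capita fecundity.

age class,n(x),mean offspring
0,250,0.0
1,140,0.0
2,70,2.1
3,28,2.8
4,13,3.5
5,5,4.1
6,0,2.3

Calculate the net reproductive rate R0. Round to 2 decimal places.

lx = nx/n0 = nx/250: 1, 0.56, 0.28, 0.112, 0.052, 0.02, 0
lx·mx by age: 0, 0, 0.588, 0.3136, 0.182, 0.082, 0
R0 = Σ lx·mx = 1.1656 → 1.17

1.17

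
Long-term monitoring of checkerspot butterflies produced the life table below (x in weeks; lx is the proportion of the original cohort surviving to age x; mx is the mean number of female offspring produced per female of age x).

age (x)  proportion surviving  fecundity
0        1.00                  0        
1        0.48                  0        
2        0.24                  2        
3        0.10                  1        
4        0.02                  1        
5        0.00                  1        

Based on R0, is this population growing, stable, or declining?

declining

R0 = Σ lx·mx = 0 + 0 + 0.48 + 0.1 + 0.02 + 0 = 0.6
R0 < 1, so the population is declining.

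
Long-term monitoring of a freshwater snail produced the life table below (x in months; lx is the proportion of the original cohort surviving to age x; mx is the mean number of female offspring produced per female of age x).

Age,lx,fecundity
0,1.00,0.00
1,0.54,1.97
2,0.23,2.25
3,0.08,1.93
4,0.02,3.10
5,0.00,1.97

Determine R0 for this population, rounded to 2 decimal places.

1.80

lx·mx by age: 0, 1.0638, 0.5175, 0.1544, 0.062, 0
R0 = Σ lx·mx = 1.7977 → 1.80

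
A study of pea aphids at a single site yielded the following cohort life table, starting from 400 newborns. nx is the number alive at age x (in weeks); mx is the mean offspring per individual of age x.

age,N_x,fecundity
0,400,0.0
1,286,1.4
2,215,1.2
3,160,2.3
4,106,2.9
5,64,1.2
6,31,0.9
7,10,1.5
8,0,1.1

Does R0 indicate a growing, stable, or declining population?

lx = nx/n0 = nx/400: 1, 0.715, 0.5375, 0.4, 0.265, 0.16, 0.0775, 0.025, 0
R0 = Σ lx·mx = 0 + 1.001 + 0.645 + 0.92 + 0.7685 + 0.192 + 0.06975 + 0.0375 + 0 = 3.63375
R0 > 1, so the population is growing.

growing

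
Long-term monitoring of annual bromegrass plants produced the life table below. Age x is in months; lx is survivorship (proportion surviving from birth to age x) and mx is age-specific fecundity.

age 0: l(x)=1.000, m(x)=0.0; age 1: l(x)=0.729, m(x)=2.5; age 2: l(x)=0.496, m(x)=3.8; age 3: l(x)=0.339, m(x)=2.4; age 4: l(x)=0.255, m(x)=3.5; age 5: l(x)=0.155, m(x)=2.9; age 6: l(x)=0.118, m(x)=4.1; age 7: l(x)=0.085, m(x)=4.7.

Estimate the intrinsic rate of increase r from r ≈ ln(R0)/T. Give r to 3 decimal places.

R0 = Σ lx·mx = 0 + 1.8225 + 1.8848 + 0.8136 + 0.8925 + 0.4495 + 0.4838 + 0.3995 = 6.7462
Σ x·lx·mx = 19.5497; T = 19.5497/6.7462 = 2.89788…
r ≈ ln(R0)/T = ln(6.7462)/2.89788… = 0.65875… → 0.659

0.659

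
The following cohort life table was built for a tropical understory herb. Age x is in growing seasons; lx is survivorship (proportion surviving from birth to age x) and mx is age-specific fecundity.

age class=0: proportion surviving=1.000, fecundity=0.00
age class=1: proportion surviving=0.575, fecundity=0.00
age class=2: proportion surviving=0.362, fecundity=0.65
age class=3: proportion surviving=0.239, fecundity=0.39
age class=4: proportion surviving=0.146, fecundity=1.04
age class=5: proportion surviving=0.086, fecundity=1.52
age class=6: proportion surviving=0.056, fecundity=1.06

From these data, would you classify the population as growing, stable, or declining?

declining

R0 = Σ lx·mx = 0 + 0 + 0.2353 + 0.09321 + 0.15184 + 0.13072 + 0.05936 = 0.67043
R0 < 1, so the population is declining.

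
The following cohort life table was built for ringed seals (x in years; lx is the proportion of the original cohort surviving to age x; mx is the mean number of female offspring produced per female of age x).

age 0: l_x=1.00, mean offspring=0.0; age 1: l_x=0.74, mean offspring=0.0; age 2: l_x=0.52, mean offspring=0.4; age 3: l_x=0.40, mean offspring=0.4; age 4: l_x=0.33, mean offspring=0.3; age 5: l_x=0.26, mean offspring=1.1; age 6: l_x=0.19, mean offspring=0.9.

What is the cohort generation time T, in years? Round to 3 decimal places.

lx·mx: 0, 0, 0.208, 0.16, 0.099, 0.286, 0.171 → R0 = 0.924
x·lx·mx: 0, 0, 0.416, 0.48, 0.396, 1.43, 1.026 → Σ = 3.748
T = 3.748 / 0.924 = 4.056277… → 4.056

4.056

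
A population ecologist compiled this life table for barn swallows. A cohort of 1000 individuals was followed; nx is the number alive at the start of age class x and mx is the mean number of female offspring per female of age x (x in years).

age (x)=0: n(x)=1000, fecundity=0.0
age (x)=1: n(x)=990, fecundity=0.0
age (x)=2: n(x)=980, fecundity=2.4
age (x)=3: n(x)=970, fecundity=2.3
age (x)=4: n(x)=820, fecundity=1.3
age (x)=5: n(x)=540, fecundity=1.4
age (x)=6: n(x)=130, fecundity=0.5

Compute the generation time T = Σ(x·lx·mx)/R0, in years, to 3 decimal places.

lx = nx/n0 = nx/1000: 1, 0.99, 0.98, 0.97, 0.82, 0.54, 0.13
lx·mx: 0, 0, 2.352, 2.231, 1.066, 0.756, 0.065 → R0 = 6.47
x·lx·mx: 0, 0, 4.704, 6.693, 4.264, 3.78, 0.39 → Σ = 19.831
T = 19.831 / 6.47 = 3.06507… → 3.065

3.065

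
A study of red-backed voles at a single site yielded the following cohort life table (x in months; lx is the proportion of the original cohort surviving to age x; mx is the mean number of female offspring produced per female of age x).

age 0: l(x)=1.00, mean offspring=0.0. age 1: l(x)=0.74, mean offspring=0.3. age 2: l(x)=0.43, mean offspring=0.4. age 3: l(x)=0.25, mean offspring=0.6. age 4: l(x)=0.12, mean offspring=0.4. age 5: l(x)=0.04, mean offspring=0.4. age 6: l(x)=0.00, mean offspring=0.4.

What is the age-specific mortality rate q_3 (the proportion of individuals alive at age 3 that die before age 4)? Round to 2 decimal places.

0.52

q_3 = (l_3 − l_4) / l_3 = (0.25 − 0.12) / 0.25
     = 0.13 / 0.25 = 0.52 → 0.52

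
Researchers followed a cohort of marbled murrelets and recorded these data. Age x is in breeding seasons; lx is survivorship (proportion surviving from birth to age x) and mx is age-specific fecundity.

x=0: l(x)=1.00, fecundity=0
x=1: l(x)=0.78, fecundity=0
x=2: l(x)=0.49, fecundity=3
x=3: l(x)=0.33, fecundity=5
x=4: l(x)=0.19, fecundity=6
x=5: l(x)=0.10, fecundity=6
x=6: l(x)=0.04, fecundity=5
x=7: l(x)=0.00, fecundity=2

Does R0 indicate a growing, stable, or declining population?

R0 = Σ lx·mx = 0 + 0 + 1.47 + 1.65 + 1.14 + 0.6 + 0.2 + 0 = 5.06
R0 > 1, so the population is growing.

growing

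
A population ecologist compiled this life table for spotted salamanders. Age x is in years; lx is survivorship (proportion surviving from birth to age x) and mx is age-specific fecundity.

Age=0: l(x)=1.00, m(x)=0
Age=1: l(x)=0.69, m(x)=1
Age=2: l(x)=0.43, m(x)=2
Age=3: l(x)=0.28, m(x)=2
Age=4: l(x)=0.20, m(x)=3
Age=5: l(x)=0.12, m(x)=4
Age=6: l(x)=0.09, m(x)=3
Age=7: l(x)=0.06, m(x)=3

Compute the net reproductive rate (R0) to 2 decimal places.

lx·mx by age: 0, 0.69, 0.86, 0.56, 0.6, 0.48, 0.27, 0.18
R0 = Σ lx·mx = 3.64 → 3.64

3.64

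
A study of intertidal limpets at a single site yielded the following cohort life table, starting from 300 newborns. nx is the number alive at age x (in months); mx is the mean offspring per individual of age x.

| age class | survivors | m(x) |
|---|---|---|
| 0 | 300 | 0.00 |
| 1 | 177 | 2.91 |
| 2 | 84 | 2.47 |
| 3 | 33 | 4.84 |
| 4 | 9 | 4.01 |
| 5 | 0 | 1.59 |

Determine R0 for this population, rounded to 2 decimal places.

3.06

lx = nx/n0 = nx/300: 1, 0.59, 0.28, 0.11, 0.03, 0
lx·mx by age: 0, 1.7169, 0.6916, 0.5324, 0.1203, 0
R0 = Σ lx·mx = 3.0612 → 3.06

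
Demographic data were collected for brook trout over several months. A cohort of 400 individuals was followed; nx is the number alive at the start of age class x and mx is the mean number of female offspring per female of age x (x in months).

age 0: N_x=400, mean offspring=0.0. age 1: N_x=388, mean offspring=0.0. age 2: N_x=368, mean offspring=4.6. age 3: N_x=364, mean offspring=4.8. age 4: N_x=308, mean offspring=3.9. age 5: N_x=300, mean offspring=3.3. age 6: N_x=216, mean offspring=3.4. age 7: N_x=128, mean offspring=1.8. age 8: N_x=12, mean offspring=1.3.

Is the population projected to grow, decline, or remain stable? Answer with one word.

lx = nx/n0 = nx/400: 1, 0.97, 0.92, 0.91, 0.77, 0.75, 0.54, 0.32, 0.03
R0 = Σ lx·mx = 0 + 0 + 4.232 + 4.368 + 3.003 + 2.475 + 1.836 + 0.576 + 0.039 = 16.529
R0 > 1, so the population is growing.

growing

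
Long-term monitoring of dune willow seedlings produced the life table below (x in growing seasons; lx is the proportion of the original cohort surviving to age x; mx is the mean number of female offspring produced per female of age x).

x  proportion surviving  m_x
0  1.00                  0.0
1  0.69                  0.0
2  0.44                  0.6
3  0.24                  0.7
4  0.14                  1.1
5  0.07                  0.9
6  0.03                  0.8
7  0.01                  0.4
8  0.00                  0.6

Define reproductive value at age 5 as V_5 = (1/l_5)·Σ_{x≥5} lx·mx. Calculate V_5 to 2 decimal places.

1.30

lx·mx for x ≥ 5: 0.063, 0.024, 0.004, 0 → sum = 0.091
V_5 = 0.091 / l_5 = 0.091 / 0.07 = 1.3 → 1.30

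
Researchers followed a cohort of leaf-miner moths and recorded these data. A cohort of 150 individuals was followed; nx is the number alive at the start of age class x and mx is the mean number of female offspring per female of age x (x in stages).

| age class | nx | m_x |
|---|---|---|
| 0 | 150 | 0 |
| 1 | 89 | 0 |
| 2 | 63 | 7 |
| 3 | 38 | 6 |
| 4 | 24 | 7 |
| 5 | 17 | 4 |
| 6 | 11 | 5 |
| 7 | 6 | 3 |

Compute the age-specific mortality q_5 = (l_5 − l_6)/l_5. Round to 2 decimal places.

lx = nx/n0 = nx/150: 1, 0.59333…, 0.42, 0.25333…, 0.16, 0.11333…, 0.07333…, 0.04
q_5 = (l_5 − l_6) / l_5 = (0.113333… − 0.073333…) / 0.113333…
     = 0.04… / 0.113333… = 0.352941… → 0.35

0.35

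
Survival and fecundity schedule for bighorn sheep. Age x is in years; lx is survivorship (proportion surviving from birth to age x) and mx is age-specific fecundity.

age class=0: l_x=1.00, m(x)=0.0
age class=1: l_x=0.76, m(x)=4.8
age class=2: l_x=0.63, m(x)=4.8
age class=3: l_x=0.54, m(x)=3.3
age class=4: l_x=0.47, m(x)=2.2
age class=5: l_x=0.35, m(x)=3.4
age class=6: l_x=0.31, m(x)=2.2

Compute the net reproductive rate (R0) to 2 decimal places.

lx·mx by age: 0, 3.648, 3.024, 1.782, 1.034, 1.19, 0.682
R0 = Σ lx·mx = 11.36 → 11.36

11.36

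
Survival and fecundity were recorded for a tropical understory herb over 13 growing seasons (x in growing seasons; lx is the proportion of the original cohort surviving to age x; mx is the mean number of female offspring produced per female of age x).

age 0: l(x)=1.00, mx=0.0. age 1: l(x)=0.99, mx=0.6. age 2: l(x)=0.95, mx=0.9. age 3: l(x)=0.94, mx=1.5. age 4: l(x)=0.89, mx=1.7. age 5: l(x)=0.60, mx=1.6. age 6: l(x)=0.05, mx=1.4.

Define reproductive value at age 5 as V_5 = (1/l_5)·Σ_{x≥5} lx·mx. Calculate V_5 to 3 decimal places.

1.717

lx·mx for x ≥ 5: 0.96, 0.07 → sum = 1.03
V_5 = 1.03 / l_5 = 1.03 / 0.6 = 1.716667… → 1.717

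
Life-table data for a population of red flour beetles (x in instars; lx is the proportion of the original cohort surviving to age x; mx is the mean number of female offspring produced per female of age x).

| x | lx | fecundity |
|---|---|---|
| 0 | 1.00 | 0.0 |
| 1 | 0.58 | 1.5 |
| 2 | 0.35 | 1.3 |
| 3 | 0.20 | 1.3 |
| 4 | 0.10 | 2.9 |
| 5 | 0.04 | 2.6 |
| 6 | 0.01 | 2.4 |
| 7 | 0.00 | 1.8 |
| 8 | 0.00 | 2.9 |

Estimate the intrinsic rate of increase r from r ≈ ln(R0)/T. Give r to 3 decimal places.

R0 = Σ lx·mx = 0 + 0.87 + 0.455 + 0.26 + 0.29 + 0.104 + 0.024 + 0 + 0 = 2.003
Σ x·lx·mx = 4.384; T = 4.384/2.003 = 2.18872…
r ≈ ln(R0)/T = ln(2.003)/2.18872… = 0.31738… → 0.317

0.317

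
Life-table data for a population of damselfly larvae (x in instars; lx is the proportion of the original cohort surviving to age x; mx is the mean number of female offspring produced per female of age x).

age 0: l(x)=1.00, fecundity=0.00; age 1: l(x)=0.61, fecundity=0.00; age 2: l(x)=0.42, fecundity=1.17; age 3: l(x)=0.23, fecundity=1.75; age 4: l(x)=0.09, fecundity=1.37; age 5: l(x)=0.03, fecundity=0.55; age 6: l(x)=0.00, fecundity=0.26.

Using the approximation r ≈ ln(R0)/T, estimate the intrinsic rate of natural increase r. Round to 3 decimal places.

R0 = Σ lx·mx = 0 + 0 + 0.4914 + 0.4025 + 0.1233 + 0.0165 + 0 = 1.0337
Σ x·lx·mx = 2.766; T = 2.766/1.0337 = 2.67582…
r ≈ ln(R0)/T = ln(1.0337)/2.67582… = 0.01239… → 0.012

0.012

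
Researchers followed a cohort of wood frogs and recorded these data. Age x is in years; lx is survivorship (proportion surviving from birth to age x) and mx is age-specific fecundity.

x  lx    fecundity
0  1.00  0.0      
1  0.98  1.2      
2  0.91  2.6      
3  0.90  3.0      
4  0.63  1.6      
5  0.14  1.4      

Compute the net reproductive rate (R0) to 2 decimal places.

lx·mx by age: 0, 1.176, 2.366, 2.7, 1.008, 0.196
R0 = Σ lx·mx = 7.446 → 7.45

7.45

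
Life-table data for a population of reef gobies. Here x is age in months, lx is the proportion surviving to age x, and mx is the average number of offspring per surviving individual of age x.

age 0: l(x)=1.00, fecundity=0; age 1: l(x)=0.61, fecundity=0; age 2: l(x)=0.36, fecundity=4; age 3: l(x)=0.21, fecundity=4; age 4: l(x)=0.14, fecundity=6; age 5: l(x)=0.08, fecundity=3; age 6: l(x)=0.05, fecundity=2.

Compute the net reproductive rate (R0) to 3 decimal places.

3.460

lx·mx by age: 0, 0, 1.44, 0.84, 0.84, 0.24, 0.1
R0 = Σ lx·mx = 3.46 → 3.460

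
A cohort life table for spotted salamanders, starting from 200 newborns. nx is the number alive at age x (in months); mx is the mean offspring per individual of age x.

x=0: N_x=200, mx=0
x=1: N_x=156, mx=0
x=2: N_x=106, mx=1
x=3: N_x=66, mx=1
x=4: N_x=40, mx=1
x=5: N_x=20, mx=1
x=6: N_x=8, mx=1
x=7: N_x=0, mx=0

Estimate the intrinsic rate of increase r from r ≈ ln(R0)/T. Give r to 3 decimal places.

lx = nx/n0 = nx/200: 1, 0.78, 0.53, 0.33, 0.2, 0.1, 0.04, 0
R0 = Σ lx·mx = 0 + 0 + 0.53 + 0.33 + 0.2 + 0.1 + 0.04 + 0 = 1.2
Σ x·lx·mx = 3.59; T = 3.59/1.2 = 2.99167…
r ≈ ln(R0)/T = ln(1.2)/2.99167… = 0.06094… → 0.061

0.061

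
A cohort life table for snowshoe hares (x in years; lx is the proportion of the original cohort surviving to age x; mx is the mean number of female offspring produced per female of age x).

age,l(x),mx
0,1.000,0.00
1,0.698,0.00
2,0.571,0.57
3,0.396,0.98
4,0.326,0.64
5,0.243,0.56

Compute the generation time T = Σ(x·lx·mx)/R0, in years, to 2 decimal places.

3.15

lx·mx: 0, 0, 0.32547, 0.38808, 0.20864, 0.13608 → R0 = 1.05827
x·lx·mx: 0, 0, 0.65094, 1.16424, 0.83456, 0.6804 → Σ = 3.33014
T = 3.33014 / 1.05827 = 3.146777… → 3.15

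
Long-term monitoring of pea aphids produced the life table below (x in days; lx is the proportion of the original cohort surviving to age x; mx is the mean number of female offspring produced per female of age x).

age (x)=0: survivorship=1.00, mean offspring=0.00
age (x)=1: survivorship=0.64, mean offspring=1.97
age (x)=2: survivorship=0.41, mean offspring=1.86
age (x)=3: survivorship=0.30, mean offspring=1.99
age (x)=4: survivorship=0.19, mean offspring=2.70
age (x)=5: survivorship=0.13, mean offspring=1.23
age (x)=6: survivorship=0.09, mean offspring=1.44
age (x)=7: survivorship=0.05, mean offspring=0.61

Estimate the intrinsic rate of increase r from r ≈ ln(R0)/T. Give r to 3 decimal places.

0.508

R0 = Σ lx·mx = 0 + 1.2608 + 0.7626 + 0.597 + 0.513 + 0.1599 + 0.1296 + 0.0305 = 3.4534
Σ x·lx·mx = 8.4196; T = 8.4196/3.4534 = 2.43806…
r ≈ ln(R0)/T = ln(3.4534)/2.43806… = 0.50834… → 0.508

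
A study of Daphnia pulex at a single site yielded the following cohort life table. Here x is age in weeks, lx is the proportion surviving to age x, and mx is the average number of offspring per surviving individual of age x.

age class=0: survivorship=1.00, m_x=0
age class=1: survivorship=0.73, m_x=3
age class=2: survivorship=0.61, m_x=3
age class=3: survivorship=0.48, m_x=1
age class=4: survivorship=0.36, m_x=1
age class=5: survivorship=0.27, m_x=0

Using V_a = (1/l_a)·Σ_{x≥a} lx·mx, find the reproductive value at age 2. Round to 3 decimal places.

4.377

lx·mx for x ≥ 2: 1.83, 0.48, 0.36, 0 → sum = 2.67
V_2 = 2.67 / l_2 = 2.67 / 0.61 = 4.377049… → 4.377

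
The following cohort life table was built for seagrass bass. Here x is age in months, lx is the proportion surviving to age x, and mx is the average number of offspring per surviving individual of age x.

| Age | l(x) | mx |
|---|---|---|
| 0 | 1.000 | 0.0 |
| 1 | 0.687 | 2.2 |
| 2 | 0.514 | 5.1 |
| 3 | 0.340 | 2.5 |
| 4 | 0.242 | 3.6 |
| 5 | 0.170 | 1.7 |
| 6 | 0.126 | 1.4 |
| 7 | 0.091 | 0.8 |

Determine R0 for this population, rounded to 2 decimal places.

lx·mx by age: 0, 1.5114, 2.6214, 0.85, 0.8712, 0.289, 0.1764, 0.0728
R0 = Σ lx·mx = 6.3922 → 6.39

6.39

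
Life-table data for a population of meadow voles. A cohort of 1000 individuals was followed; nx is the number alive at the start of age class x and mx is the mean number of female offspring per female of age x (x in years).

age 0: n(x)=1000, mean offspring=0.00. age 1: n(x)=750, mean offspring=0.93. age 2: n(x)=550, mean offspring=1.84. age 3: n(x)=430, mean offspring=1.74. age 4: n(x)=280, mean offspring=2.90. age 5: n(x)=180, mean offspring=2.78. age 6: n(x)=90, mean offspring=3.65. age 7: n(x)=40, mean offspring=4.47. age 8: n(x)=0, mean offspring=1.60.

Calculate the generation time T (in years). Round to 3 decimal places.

3.259

lx = nx/n0 = nx/1000: 1, 0.75, 0.55, 0.43, 0.28, 0.18, 0.09, 0.04, 0
lx·mx: 0, 0.6975, 1.012, 0.7482, 0.812, 0.5004, 0.3285, 0.1788, 0 → R0 = 4.2774
x·lx·mx: 0, 0.6975, 2.024, 2.2446, 3.248, 2.502, 1.971, 1.2516, 0 → Σ = 13.9387
T = 13.9387 / 4.2774 = 3.258685… → 3.259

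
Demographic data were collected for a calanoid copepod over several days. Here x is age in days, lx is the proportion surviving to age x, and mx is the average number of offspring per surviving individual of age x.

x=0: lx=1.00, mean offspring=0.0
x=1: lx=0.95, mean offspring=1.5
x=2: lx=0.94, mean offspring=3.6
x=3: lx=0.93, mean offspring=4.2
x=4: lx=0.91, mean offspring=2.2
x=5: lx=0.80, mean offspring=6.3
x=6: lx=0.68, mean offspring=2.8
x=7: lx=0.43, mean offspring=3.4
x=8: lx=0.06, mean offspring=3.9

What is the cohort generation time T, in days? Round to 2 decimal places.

3.96

lx·mx: 0, 1.425, 3.384, 3.906, 2.002, 5.04, 1.904, 1.462, 0.234 → R0 = 19.357
x·lx·mx: 0, 1.425, 6.768, 11.718, 8.008, 25.2, 11.424, 10.234, 1.872 → Σ = 76.649
T = 76.649 / 19.357 = 3.959756… → 3.96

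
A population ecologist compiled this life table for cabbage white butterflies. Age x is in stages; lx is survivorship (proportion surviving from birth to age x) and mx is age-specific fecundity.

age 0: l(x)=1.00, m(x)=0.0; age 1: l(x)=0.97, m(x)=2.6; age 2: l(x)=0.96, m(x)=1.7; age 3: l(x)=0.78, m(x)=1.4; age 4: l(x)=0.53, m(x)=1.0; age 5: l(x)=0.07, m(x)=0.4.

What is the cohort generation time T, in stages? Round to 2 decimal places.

lx·mx: 0, 2.522, 1.632, 1.092, 0.53, 0.028 → R0 = 5.804
x·lx·mx: 0, 2.522, 3.264, 3.276, 2.12, 0.14 → Σ = 11.322
T = 11.322 / 5.804 = 1.950724… → 1.95

1.95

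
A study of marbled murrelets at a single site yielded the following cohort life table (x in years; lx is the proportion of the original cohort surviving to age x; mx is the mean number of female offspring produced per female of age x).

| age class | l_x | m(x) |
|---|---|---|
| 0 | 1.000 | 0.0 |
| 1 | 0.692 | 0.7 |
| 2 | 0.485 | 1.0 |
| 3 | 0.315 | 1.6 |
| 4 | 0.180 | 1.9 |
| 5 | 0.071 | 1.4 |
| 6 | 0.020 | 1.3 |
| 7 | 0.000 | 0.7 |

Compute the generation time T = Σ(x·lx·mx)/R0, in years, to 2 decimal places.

2.57

lx·mx: 0, 0.4844, 0.485, 0.504, 0.342, 0.0994, 0.026, 0 → R0 = 1.9408
x·lx·mx: 0, 0.4844, 0.97, 1.512, 1.368, 0.497, 0.156, 0 → Σ = 4.9874
T = 4.9874 / 1.9408 = 2.569765… → 2.57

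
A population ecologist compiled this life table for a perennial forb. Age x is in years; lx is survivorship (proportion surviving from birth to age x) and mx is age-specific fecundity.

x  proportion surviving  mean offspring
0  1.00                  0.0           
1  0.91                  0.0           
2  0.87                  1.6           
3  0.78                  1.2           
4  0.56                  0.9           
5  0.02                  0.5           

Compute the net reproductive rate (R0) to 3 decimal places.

lx·mx by age: 0, 0, 1.392, 0.936, 0.504, 0.01
R0 = Σ lx·mx = 2.842 → 2.842

2.842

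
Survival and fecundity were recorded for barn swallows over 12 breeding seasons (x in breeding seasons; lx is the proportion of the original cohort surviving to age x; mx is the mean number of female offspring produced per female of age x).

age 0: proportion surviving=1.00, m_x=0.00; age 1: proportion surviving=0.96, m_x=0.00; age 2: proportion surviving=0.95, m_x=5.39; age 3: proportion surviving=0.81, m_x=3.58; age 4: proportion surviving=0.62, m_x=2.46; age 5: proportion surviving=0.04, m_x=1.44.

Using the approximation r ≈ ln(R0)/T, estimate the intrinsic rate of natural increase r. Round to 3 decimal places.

R0 = Σ lx·mx = 0 + 0 + 5.1205 + 2.8998 + 1.5252 + 0.0576 = 9.6031
Σ x·lx·mx = 25.3292; T = 25.3292/9.6031 = 2.63761…
r ≈ ln(R0)/T = ln(9.6031)/2.63761… = 0.85763… → 0.858

0.858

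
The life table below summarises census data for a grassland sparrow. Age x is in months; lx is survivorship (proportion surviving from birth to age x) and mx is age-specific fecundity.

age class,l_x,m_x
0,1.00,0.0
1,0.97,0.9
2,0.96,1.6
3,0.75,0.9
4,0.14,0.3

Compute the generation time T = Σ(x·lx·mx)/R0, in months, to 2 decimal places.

lx·mx: 0, 0.873, 1.536, 0.675, 0.042 → R0 = 3.126
x·lx·mx: 0, 0.873, 3.072, 2.025, 0.168 → Σ = 6.138
T = 6.138 / 3.126 = 1.963532… → 1.96

1.96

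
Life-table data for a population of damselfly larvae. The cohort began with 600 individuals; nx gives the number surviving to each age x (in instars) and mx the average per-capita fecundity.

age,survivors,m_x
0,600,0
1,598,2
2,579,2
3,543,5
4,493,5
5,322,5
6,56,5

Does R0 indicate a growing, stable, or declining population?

growing

lx = nx/n0 = nx/600: 1, 0.99667…, 0.965, 0.905, 0.82167…, 0.53667…, 0.09333…
R0 = Σ lx·mx = 0 + 1.993333… + 1.93 + 4.525 + 4.108333… + 2.683333… + 0.466667… = 15.706667…
R0 > 1, so the population is growing.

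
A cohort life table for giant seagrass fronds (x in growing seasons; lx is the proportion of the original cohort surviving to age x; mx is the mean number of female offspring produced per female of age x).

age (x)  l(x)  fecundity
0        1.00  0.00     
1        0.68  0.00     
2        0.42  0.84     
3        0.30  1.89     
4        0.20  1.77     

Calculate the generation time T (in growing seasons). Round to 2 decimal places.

3.00

lx·mx: 0, 0, 0.3528, 0.567, 0.354 → R0 = 1.2738
x·lx·mx: 0, 0, 0.7056, 1.701, 1.416 → Σ = 3.8226
T = 3.8226 / 1.2738 = 3.000942… → 3.00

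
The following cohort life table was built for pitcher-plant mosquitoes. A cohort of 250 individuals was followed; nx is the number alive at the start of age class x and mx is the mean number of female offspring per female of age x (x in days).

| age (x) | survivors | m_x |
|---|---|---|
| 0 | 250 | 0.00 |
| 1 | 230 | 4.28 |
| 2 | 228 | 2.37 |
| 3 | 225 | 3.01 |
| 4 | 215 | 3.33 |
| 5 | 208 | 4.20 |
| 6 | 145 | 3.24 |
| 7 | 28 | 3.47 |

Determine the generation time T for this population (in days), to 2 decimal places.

3.40

lx = nx/n0 = nx/250: 1, 0.92, 0.912, 0.9, 0.86, 0.832, 0.58, 0.112
lx·mx: 0, 3.9376, 2.16144, 2.709, 2.8638, 3.4944, 1.8792, 0.38864 → R0 = 17.43408
x·lx·mx: 0, 3.9376, 4.32288, 8.127, 11.4552, 17.472, 11.2752, 2.72048 → Σ = 59.31036
T = 59.31036 / 17.43408 = 3.401978… → 3.40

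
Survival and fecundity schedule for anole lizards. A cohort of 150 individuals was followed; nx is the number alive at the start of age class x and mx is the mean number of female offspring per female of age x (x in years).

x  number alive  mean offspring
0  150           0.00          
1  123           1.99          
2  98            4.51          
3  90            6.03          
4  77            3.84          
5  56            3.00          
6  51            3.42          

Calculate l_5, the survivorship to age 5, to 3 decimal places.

l_5 = n_5/n_0 = 56/150 = 0.373333… → 0.373

0.373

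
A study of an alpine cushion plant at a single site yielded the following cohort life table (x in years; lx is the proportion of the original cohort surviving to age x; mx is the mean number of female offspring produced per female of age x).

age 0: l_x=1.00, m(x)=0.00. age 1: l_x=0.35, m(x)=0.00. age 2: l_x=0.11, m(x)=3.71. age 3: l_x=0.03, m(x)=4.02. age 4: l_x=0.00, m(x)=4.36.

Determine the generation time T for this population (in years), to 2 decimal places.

2.23

lx·mx: 0, 0, 0.4081, 0.1206, 0 → R0 = 0.5287
x·lx·mx: 0, 0, 0.8162, 0.3618, 0 → Σ = 1.178
T = 1.178 / 0.5287 = 2.228107… → 2.23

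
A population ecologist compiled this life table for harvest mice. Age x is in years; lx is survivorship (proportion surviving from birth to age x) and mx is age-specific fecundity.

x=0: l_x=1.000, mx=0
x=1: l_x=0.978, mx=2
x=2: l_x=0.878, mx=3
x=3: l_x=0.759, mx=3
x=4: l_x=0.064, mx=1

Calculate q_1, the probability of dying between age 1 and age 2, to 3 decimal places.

0.102

q_1 = (l_1 − l_2) / l_1 = (0.978 − 0.878) / 0.978
     = 0.1 / 0.978 = 0.102249… → 0.102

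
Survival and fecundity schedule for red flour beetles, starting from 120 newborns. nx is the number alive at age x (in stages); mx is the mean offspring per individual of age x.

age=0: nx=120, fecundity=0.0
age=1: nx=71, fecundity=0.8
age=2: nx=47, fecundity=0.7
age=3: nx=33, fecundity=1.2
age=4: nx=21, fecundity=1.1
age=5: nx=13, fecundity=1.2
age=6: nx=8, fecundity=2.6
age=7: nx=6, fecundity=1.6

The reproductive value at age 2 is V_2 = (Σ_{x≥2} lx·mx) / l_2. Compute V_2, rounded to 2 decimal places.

lx = nx/n0 = nx/120: 1, 0.59167…, 0.39167…, 0.275, 0.175, 0.10833…, 0.06667…, 0.05
lx·mx for x ≥ 2: 0.274167…, 0.33, 0.1925, 0.13…, 0.173333…, 0.08 → sum = 1.18…
V_2 = 1.18… / l_2 = 1.18… / 0.391667… = 3.012766… → 3.01

3.01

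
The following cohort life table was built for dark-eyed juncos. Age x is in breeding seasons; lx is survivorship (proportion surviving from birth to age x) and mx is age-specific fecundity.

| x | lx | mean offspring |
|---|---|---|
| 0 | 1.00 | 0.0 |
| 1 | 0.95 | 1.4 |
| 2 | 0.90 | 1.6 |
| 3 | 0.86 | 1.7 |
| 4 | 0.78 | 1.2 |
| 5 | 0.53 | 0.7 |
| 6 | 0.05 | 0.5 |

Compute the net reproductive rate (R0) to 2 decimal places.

lx·mx by age: 0, 1.33, 1.44, 1.462, 0.936, 0.371, 0.025
R0 = Σ lx·mx = 5.564 → 5.56

5.56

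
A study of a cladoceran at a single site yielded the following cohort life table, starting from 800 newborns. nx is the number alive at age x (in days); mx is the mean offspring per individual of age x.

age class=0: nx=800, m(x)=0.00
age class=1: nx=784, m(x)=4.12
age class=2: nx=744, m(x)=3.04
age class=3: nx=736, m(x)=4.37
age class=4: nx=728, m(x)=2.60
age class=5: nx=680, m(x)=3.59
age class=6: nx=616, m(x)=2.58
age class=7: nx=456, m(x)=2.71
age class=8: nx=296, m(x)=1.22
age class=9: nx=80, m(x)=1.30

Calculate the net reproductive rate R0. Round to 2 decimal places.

lx = nx/n0 = nx/800: 1, 0.98, 0.93, 0.92, 0.91, 0.85, 0.77, 0.57, 0.37, 0.1
lx·mx by age: 0, 4.0376, 2.8272, 4.0204, 2.366, 3.0515, 1.9866, 1.5447, 0.4514, 0.13
R0 = Σ lx·mx = 20.4154 → 20.42

20.42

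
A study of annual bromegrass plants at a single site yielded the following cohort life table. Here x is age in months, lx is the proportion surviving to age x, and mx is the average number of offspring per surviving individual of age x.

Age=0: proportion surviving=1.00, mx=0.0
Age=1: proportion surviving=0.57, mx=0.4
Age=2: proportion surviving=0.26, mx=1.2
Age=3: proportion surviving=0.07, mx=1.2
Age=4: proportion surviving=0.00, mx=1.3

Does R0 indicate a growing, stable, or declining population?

R0 = Σ lx·mx = 0 + 0.228 + 0.312 + 0.084 + 0 = 0.624
R0 < 1, so the population is declining.

declining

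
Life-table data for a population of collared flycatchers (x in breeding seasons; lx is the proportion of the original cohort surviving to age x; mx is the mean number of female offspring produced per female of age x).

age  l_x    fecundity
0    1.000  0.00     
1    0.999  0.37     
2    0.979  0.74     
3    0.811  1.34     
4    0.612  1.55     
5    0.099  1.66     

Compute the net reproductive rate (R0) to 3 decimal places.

3.294

lx·mx by age: 0, 0.36963, 0.72446, 1.08674, 0.9486, 0.16434
R0 = Σ lx·mx = 3.29377 → 3.294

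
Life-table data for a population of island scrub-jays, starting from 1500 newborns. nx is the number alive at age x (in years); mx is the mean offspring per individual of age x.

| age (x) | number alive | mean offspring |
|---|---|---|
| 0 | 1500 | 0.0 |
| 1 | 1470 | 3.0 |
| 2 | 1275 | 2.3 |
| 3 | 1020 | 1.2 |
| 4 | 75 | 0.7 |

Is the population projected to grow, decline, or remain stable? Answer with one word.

lx = nx/n0 = nx/1500: 1, 0.98, 0.85, 0.68, 0.05
R0 = Σ lx·mx = 0 + 2.94 + 1.955 + 0.816 + 0.035 = 5.746
R0 > 1, so the population is growing.

growing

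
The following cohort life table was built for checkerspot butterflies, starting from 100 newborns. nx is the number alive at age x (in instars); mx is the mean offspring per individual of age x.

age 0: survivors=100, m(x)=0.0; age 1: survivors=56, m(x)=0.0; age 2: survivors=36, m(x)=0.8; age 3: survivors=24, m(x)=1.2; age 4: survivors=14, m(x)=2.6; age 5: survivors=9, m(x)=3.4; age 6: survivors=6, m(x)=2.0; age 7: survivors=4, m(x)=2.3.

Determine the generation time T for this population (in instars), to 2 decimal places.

lx = nx/n0 = nx/100: 1, 0.56, 0.36, 0.24, 0.14, 0.09, 0.06, 0.04
lx·mx: 0, 0, 0.288, 0.288, 0.364, 0.306, 0.12, 0.092 → R0 = 1.458
x·lx·mx: 0, 0, 0.576, 0.864, 1.456, 1.53, 0.72, 0.644 → Σ = 5.79
T = 5.79 / 1.458 = 3.971193… → 3.97

3.97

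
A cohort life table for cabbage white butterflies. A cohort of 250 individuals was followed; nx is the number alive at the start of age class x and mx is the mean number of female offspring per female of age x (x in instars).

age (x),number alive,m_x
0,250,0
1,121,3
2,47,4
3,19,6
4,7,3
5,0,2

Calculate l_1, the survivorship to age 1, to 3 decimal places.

l_1 = n_1/n_0 = 121/250 = 0.484 → 0.484

0.484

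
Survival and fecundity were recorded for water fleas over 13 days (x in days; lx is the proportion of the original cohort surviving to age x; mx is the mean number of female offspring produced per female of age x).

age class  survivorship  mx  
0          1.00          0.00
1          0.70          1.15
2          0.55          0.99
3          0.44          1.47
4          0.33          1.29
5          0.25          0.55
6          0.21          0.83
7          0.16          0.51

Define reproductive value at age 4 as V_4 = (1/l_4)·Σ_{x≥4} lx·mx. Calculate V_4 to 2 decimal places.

lx·mx for x ≥ 4: 0.4257, 0.1375, 0.1743, 0.0816 → sum = 0.8191
V_4 = 0.8191 / l_4 = 0.8191 / 0.33 = 2.482121… → 2.48

2.48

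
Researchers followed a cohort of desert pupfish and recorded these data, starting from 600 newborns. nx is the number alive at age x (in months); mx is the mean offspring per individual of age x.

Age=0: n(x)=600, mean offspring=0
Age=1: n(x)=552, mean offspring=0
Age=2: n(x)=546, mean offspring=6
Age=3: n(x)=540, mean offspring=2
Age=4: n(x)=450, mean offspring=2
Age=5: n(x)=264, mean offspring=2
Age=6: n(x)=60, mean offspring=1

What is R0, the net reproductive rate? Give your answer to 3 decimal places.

9.740

lx = nx/n0 = nx/600: 1, 0.92, 0.91, 0.9, 0.75, 0.44, 0.1
lx·mx by age: 0, 0, 5.46, 1.8, 1.5, 0.88, 0.1
R0 = Σ lx·mx = 9.74 → 9.740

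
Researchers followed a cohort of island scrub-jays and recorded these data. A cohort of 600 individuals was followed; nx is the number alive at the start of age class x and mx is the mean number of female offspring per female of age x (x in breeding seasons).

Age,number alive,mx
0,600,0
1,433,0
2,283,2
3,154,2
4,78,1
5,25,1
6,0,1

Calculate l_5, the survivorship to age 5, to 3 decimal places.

0.042

l_5 = n_5/n_0 = 25/600 = 0.041667… → 0.042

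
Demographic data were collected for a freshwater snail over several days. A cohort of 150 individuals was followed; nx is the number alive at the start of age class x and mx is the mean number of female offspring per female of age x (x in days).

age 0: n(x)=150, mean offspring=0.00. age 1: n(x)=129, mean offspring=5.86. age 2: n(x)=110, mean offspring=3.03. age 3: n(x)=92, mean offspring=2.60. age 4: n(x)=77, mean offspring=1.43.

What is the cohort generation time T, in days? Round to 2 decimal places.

1.79

lx = nx/n0 = nx/150: 1, 0.86, 0.73333…, 0.61333…, 0.51333…
lx·mx: 0, 5.0396, 2.222…, 1.594667…, 0.734067… → R0 = 9.590333…
x·lx·mx: 0, 5.0396, 4.444…, 4.784…, 2.936267… → Σ = 17.203867…
T = 17.203867… / 9.590333… = 1.793876… → 1.79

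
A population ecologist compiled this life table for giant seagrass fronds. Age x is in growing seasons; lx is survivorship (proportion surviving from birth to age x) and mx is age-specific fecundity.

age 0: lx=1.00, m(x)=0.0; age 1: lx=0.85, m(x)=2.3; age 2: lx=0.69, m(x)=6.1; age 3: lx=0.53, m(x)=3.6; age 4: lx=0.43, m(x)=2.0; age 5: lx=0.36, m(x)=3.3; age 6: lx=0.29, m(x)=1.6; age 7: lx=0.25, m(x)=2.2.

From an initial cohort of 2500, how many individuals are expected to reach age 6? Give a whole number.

725

Expected survivors = N0 · l_6 = 2500 × 0.29 = 725 → 725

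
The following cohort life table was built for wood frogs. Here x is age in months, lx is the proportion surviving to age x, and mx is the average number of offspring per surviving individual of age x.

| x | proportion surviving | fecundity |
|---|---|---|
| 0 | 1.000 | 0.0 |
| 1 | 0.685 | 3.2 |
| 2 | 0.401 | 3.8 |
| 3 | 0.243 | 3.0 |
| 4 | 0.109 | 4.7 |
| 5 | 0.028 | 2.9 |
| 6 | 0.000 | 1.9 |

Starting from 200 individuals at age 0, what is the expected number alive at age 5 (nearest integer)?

6

Expected survivors = N0 · l_5 = 200 × 0.028 = 5.6 → 6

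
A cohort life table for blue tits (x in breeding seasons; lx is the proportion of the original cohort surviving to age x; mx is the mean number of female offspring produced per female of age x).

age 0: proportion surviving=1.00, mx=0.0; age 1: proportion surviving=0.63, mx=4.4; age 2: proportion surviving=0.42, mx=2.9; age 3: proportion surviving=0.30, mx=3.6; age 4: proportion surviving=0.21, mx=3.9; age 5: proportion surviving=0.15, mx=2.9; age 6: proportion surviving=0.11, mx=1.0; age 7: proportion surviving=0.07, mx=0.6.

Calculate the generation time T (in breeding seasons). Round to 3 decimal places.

lx·mx: 0, 2.772, 1.218, 1.08, 0.819, 0.435, 0.11, 0.042 → R0 = 6.476
x·lx·mx: 0, 2.772, 2.436, 3.24, 3.276, 2.175, 0.66, 0.294 → Σ = 14.853
T = 14.853 / 6.476 = 2.293545… → 2.294

2.294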